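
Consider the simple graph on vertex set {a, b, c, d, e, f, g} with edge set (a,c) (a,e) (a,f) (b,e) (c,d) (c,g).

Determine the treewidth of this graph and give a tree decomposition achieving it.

Every bag has size at most 2, so the width is 2 − 1 = 1 and tw(G) ≤ 1. Any graph with an edge has treewidth ≥ 1, and G has the edge c–a. Hence tw(G) = 1 exactly.

Treewidth 1.
Bags: B1 = {a, c}  B2 = {c, g}  B3 = {a, f}  B4 = {a, e}  B5 = {c, d}  B6 = {b, e}
Tree: B1–B2, B1–B3, B3–B4, B2–B5, B4–B6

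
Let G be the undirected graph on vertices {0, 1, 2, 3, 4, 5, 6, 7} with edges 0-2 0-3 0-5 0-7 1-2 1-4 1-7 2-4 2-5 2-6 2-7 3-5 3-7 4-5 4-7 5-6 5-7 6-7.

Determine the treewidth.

A width-3 tree decomposition is:
Bags: B1 = {0, 2, 5, 7}  B2 = {0, 3, 5, 7}  B3 = {2, 5, 6, 7}  B4 = {2, 4, 5, 7}  B5 = {1, 2, 4, 7}
Tree: B1–B2, B1–B3, B3–B4, B4–B5
Every bag has size at most 4, so the width is 4 − 1 = 3 and tw(G) ≤ 3. Conversely, {1, 2, 4, 7} is a clique of size 4, and the vertices of any clique must share a bag in every tree decomposition; so some bag has ≥ 4 vertices and tw(G) ≥ 3. Hence tw(G) = 3 exactly.

3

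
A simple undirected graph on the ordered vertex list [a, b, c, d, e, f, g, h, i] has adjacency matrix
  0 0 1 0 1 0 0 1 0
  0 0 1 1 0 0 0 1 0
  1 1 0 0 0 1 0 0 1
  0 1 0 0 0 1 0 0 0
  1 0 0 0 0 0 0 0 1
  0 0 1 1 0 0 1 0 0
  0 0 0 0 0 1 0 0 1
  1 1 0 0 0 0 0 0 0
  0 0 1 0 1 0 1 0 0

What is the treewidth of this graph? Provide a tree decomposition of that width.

Every bag has size at most 4, so the width is 4 − 1 = 3 and tw(G) ≤ 3. For the lower bound: the 4 vertex sets {b,d,h}, {a}, {c}, {e,f,g,i} are disjoint, each induces a connected subgraph, and every pair is joined by at least one edge of G. Contracting each set to a single vertex therefore yields K_{4} as a minor, and since treewidth is minor-monotone, tw(G) ≥ tw(K_{4}) = 3. The upper and lower bounds meet at 3, so that is the treewidth.

Treewidth 3.
One optimal decomposition is:
Bags: B1 = {a, b, d, h}  B2 = {a, b, c, d}  B3 = {a, c, d, f}  B4 = {a, c, e, f}  B5 = {c, e, f, i}  B6 = {e, f, g, i}
Tree: B1–B2, B2–B3, B3–B4, B4–B5, B5–B6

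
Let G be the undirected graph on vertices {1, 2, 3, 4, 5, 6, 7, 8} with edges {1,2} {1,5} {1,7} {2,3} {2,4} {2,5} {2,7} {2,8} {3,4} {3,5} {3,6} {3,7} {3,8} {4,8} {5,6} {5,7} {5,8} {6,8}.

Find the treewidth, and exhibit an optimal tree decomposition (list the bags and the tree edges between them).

Treewidth 3.
One optimal decomposition is:
Bags: B1 = {3, 5, 6, 8}  B2 = {2, 3, 5, 8}  B3 = {2, 3, 5, 7}  B4 = {1, 2, 5, 7}  B5 = {2, 3, 4, 8}
Tree: B1–B2, B2–B3, B3–B4, B2–B5

Each bag holds 4 vertices, so the decomposition has width 3, which upper-bounds the treewidth. On the other hand G contains the 4-clique {1, 2, 5, 7}. A clique must lie in a single bag of any decomposition, so no decomposition can have width below 3. Therefore the treewidth is 3.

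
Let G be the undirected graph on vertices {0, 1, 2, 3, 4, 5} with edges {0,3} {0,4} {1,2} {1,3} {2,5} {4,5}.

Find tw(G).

2

A width-2 tree decomposition is:
Bags: B1 = {1, 2, 5}  B2 = {1, 3, 5}  B3 = {0, 3, 5}  B4 = {0, 4, 5}
Tree: B1–B2, B2–B3, B3–B4
Every bag has size at most 3, so the width is 3 − 1 = 2 and tw(G) ≤ 2. Since 5–2–1–3–0–4–5 is a cycle in G, G is not acyclic. Forests are exactly the graphs of treewidth ≤ 1, so tw(G) ≥ 2. Combining the bounds, tw(G) = 2.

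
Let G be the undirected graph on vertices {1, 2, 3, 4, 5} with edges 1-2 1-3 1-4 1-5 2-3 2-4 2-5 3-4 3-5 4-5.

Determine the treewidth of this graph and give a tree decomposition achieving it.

A single bag containing all 5 vertices is trivially a valid decomposition of width 4. On the other hand G contains the 5-clique {1, 2, 3, 4, 5}. A clique must lie in a single bag of any decomposition, so no decomposition can have width below 4. Hence tw(G) = 4 exactly.

Treewidth 4.
One such decomposition:
Bags: B1 = {1, 2, 3, 4, 5}
Tree: (single bag)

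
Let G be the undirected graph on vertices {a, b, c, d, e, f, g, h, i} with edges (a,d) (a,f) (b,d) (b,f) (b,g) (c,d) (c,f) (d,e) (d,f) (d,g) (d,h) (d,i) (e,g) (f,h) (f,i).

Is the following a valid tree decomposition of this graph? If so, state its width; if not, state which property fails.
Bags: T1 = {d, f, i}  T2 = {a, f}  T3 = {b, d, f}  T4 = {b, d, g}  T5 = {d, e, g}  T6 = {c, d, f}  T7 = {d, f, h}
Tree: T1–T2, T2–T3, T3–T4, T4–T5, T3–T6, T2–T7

No — edge (d,a) lies in no bag.

A tree decomposition must satisfy three properties: every vertex lies in some bag; for every edge, both endpoints lie together in some bag; and for every vertex, the bags containing it form a connected subtree. Here edge (d,a) lies in no bag, so the decomposition is invalid.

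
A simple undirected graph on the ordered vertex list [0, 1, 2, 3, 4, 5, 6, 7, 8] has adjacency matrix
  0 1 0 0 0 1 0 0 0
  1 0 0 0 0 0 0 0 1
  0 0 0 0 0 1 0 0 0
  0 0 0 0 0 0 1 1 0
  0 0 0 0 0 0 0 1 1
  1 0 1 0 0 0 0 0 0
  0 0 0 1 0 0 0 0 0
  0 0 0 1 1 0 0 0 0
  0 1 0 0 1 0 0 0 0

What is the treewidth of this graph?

1

A width-1 tree decomposition is:
Bags: B1 = {2, 5}  B2 = {0, 5}  B3 = {0, 1}  B4 = {1, 8}  B5 = {4, 8}  B6 = {4, 7}  B7 = {3, 7}  B8 = {3, 6}
Tree: B1–B2, B2–B3, B3–B4, B4–B5, B5–B6, B6–B7, B7–B8
Every bag has size at most 2, so the width is 2 − 1 = 1 and tw(G) ≤ 1. G has an edge, so its treewidth is at least 1. Therefore the treewidth is 1.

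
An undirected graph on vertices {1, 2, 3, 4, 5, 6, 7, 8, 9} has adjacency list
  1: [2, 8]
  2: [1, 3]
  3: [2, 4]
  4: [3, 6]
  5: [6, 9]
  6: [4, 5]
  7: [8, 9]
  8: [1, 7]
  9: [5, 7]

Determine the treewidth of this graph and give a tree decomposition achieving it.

Treewidth 2.
One optimal decomposition is:
Bags: B1 = {4, 5, 6}  B2 = {3, 4, 5}  B3 = {2, 3, 5}  B4 = {1, 2, 5}  B5 = {1, 5, 8}  B6 = {5, 7, 8}  B7 = {5, 7, 9}
Tree: B1–B2, B2–B3, B3–B4, B4–B5, B5–B6, B6–B7

The largest bag has 3 vertices, giving width 2; this decomposition certifies tw(G) ≤ 2. For the lower bound, G contains the cycle 5–6–4–3–2–1–8–7–9–5, so G is not a forest; only forests have treewidth ≤ 1, hence tw(G) ≥ 2. Combining the bounds, tw(G) = 2.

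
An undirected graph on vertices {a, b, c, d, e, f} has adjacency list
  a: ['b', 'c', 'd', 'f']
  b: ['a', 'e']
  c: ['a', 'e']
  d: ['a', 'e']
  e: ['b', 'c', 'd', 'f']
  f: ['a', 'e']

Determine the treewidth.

2

A width-2 tree decomposition is:
Bags: B1 = {a, d, e}  B2 = {a, c, e}  B3 = {a, b, e}  B4 = {a, e, f}
Tree: B1–B2, B2–B3, B3–B4
Each bag holds 3 vertices, so the decomposition has width 2, which upper-bounds the treewidth. Since a–d–e–c–a is a cycle in G, G is not acyclic. Forests are exactly the graphs of treewidth ≤ 1, so tw(G) ≥ 2. Therefore the treewidth is 2.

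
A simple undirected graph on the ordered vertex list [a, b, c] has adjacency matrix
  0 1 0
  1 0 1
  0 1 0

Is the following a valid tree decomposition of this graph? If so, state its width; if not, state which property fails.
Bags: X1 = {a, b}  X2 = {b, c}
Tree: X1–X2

Vertex coverage: the bags together contain {a, b, c}, the full vertex set. Edge coverage: each edge of G has both endpoints in at least one bag. Running intersection: for every vertex, the bags containing it form a connected subtree. All three properties hold, so this is a valid tree decomposition of width max|bag| − 1 = 1, and hence tw(G) ≤ 1.

Yes; width 1.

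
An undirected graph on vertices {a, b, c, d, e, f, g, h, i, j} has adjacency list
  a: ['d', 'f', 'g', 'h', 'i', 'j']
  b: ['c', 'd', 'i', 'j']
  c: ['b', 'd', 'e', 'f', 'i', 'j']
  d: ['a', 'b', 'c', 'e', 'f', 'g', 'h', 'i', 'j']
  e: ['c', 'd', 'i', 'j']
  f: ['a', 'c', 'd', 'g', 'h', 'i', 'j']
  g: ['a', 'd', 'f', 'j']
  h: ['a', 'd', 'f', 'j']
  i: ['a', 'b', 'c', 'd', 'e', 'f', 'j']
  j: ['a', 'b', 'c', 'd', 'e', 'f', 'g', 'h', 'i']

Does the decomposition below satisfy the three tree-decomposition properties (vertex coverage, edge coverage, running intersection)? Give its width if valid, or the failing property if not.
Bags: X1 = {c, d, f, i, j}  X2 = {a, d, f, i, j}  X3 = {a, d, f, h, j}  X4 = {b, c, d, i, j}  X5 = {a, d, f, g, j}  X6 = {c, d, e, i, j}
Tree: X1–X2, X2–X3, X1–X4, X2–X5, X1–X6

Yes; width 4.

Vertex coverage: the bags together contain {a, b, c, d, e, f, g, h, i, j}, the full vertex set. Edge coverage: each edge of G has both endpoints in at least one bag. Running intersection: for every vertex, the bags containing it form a connected subtree. All three properties hold, so this is a valid tree decomposition of width max|bag| − 1 = 4, and hence tw(G) ≤ 4.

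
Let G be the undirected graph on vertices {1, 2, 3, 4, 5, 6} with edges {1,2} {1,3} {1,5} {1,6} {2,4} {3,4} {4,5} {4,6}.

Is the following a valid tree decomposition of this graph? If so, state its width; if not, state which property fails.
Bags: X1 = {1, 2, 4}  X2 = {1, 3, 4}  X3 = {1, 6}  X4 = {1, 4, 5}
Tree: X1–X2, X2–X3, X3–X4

No — edge (4,6) lies in no bag.

A tree decomposition must satisfy three properties: every vertex lies in some bag; for every edge, both endpoints lie together in some bag; and for every vertex, the bags containing it form a connected subtree. Here edge (4,6) lies in no bag, so the decomposition is invalid.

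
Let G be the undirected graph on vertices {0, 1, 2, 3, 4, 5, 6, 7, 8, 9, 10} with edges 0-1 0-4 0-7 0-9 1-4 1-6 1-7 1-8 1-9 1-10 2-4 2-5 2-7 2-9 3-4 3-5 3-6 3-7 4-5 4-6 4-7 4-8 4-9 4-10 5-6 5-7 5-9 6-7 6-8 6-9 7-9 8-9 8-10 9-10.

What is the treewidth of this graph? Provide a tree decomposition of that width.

Treewidth 4.
One optimal decomposition is:
Bags: B1 = {1, 4, 6, 8, 9}  B2 = {1, 4, 6, 7, 9}  B3 = {4, 5, 6, 7, 9}  B4 = {2, 4, 5, 7, 9}  B5 = {3, 4, 5, 6, 7}  B6 = {0, 1, 4, 7, 9}  B7 = {1, 4, 8, 9, 10}
Tree: B1–B2, B2–B3, B3–B4, B3–B5, B2–B6, B1–B7

Each bag holds 5 vertices, so the decomposition has width 4, which upper-bounds the treewidth. Conversely, {0, 1, 4, 7, 9} is a clique of size 5, and the vertices of any clique must share a bag in every tree decomposition; so some bag has ≥ 5 vertices and tw(G) ≥ 4. The upper and lower bounds meet at 4, so that is the treewidth.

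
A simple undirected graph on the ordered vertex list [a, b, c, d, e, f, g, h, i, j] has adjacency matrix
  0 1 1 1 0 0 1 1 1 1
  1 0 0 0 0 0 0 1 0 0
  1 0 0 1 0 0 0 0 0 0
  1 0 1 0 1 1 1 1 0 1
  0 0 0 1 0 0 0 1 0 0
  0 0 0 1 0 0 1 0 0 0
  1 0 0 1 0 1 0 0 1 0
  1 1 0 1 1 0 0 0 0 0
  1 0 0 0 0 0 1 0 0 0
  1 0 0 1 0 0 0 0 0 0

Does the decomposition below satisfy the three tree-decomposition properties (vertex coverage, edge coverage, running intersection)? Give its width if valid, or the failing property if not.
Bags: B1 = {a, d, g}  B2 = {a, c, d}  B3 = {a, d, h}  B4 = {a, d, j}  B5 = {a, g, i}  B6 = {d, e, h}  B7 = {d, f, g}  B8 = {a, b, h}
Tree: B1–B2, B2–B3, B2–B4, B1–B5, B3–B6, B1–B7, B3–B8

Checking the three conditions: (i) the bags cover all of {a, b, c, d, e, f, g, h, i, j}; (ii) for each edge, some bag contains both endpoints; (iii) the bags containing any fixed vertex form a subtree. All hold, so the decomposition is valid with width 3 − 1 = 2.

Yes; width 2.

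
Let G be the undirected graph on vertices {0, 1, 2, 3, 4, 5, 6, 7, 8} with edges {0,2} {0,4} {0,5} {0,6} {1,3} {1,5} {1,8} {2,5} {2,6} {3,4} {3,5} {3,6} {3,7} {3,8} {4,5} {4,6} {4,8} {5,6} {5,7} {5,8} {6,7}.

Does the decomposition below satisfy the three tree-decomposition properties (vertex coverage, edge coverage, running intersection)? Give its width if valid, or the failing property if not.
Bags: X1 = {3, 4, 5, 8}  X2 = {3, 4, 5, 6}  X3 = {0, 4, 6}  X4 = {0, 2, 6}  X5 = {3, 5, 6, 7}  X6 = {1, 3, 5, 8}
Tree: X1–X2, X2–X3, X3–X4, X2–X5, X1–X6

A tree decomposition must satisfy three properties: every vertex lies in some bag; for every edge, both endpoints lie together in some bag; and for every vertex, the bags containing it form a connected subtree. Here edge (5,0) lies in no bag, so the decomposition is invalid.

No — edge (5,0) lies in no bag.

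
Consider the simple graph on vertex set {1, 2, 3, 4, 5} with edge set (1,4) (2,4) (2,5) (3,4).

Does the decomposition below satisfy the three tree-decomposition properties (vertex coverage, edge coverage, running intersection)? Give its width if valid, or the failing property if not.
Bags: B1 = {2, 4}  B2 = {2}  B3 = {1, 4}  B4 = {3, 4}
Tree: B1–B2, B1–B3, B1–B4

No — vertex 5 appears in no bag.

A tree decomposition must satisfy three properties: every vertex lies in some bag; for every edge, both endpoints lie together in some bag; and for every vertex, the bags containing it form a connected subtree. Here vertex 5 appears in no bag, so the decomposition is invalid.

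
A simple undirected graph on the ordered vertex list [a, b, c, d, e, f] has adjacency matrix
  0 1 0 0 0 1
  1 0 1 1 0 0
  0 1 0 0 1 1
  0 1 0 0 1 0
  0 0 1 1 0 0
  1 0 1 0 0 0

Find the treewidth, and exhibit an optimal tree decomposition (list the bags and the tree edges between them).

Treewidth 2.
One optimal decomposition is:
Bags: B1 = {a, c, f}  B2 = {a, b, c}  B3 = {b, c, e}  B4 = {b, d, e}
Tree: B1–B2, B2–B3, B3–B4

The largest bag has 3 vertices, giving width 2; this decomposition certifies tw(G) ≤ 2. Since f–a–b–c–f is a cycle in G, G is not acyclic. Forests are exactly the graphs of treewidth ≤ 1, so tw(G) ≥ 2. The upper and lower bounds meet at 2, so that is the treewidth.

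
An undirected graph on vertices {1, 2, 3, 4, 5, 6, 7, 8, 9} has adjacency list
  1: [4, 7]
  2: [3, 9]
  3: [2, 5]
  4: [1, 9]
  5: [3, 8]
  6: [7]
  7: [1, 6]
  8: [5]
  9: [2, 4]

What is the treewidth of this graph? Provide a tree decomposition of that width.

Each bag holds 2 vertices, so the decomposition has width 1, which upper-bounds the treewidth. Any graph with an edge has treewidth ≥ 1, and G has the edge 6–7. Hence tw(G) = 1 exactly.

Treewidth 1.
One such decomposition:
Bags: B1 = {6, 7}  B2 = {1, 7}  B3 = {1, 4}  B4 = {4, 9}  B5 = {2, 9}  B6 = {2, 3}  B7 = {3, 5}  B8 = {5, 8}
Tree: B1–B2, B2–B3, B3–B4, B4–B5, B5–B6, B6–B7, B7–B8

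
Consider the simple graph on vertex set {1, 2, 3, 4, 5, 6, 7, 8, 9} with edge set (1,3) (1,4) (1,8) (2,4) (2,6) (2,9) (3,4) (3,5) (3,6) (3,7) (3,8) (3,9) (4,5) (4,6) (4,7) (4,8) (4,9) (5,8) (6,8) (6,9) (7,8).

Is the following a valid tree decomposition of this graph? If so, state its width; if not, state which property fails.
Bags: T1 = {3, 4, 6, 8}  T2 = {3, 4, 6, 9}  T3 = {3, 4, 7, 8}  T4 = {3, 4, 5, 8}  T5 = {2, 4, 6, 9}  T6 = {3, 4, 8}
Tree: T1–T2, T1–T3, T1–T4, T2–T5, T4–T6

No — vertex 1 appears in no bag.

A tree decomposition must satisfy three properties: every vertex lies in some bag; for every edge, both endpoints lie together in some bag; and for every vertex, the bags containing it form a connected subtree. Here vertex 1 appears in no bag, so the decomposition is invalid.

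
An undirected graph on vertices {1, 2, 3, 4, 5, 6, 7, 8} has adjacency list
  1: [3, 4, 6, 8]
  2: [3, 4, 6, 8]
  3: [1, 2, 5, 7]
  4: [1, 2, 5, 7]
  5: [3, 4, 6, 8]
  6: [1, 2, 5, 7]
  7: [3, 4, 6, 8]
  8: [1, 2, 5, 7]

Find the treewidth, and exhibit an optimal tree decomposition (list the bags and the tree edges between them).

Treewidth 4.
One such decomposition:
Bags: B1 = {3, 4, 6, 7, 8}  B2 = {2, 3, 4, 6, 8}  B3 = {3, 4, 5, 6, 8}  B4 = {1, 3, 4, 6, 8}
Tree: B1–B2, B2–B3, B3–B4

The largest bag has 5 vertices, giving width 4; this decomposition certifies tw(G) ≤ 4. For the lower bound: the 5 vertex sets {7,8}, {2,4}, {5,6}, {3}, {1} are disjoint, each induces a connected subgraph, and every pair is joined by at least one edge of G. Contracting each set to a single vertex therefore yields K_{5} as a minor, and since treewidth is minor-monotone, tw(G) ≥ tw(K_{5}) = 4. Hence tw(G) = 4 exactly.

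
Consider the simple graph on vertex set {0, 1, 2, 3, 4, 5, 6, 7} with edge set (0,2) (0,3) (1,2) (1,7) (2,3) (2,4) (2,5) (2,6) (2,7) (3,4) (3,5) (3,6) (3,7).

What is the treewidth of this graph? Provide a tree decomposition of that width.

Treewidth 2.
Bags: B1 = {0, 2, 3}  B2 = {2, 3, 4}  B3 = {2, 3, 7}  B4 = {2, 3, 5}  B5 = {1, 2, 7}  B6 = {2, 3, 6}
Tree: B1–B2, B2–B3, B3–B4, B3–B5, B3–B6

Each bag holds 3 vertices, so the decomposition has width 2, which upper-bounds the treewidth. For the lower bound, the 3 vertices {1, 2, 7} are pairwise adjacent, and any tree decomposition puts a clique entirely inside one bag — forcing width ≥ 2. Therefore the treewidth is 2.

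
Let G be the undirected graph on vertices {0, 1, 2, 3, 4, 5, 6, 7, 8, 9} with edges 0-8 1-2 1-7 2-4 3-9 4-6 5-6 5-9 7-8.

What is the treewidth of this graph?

1

A width-1 tree decomposition is:
Bags: B1 = {3, 9}  B2 = {5, 9}  B3 = {5, 6}  B4 = {4, 6}  B5 = {2, 4}  B6 = {1, 2}  B7 = {1, 7}  B8 = {7, 8}  B9 = {0, 8}
Tree: B1–B2, B2–B3, B3–B4, B4–B5, B5–B6, B6–B7, B7–B8, B8–B9
Every bag has size at most 2, so the width is 2 − 1 = 1 and tw(G) ≤ 1. Since G has at least one edge (e.g. 3–9), it is not an edgeless graph, so tw(G) ≥ 1. The upper and lower bounds meet at 1, so that is the treewidth.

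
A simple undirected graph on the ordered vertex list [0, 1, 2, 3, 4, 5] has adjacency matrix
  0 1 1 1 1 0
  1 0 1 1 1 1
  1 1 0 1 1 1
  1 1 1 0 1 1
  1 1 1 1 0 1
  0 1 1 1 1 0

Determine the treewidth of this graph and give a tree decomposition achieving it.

The largest bag has 5 vertices, giving width 4; this decomposition certifies tw(G) ≤ 4. On the other hand G contains the 5-clique {0, 1, 2, 3, 4}. A clique must lie in a single bag of any decomposition, so no decomposition can have width below 4. Hence tw(G) = 4 exactly.

Treewidth 4.
One optimal decomposition is:
Bags: B1 = {1, 2, 3, 4, 5}  B2 = {0, 1, 2, 3, 4}
Tree: B1–B2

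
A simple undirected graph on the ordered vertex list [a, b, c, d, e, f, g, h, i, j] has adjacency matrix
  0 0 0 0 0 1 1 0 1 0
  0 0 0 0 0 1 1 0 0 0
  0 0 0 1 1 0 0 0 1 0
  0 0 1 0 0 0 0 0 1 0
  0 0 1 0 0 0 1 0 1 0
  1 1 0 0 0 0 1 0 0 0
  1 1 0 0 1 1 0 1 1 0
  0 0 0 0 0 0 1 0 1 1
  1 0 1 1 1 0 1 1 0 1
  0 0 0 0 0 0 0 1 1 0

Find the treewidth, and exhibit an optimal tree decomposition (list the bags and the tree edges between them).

Every bag has size at most 3, so the width is 3 − 1 = 2 and tw(G) ≤ 2. Conversely, {a, f, g} is a clique of size 3, and the vertices of any clique must share a bag in every tree decomposition; so some bag has ≥ 3 vertices and tw(G) ≥ 2. The upper and lower bounds meet at 2, so that is the treewidth.

Treewidth 2.
One optimal decomposition is:
Bags: B1 = {g, h, i}  B2 = {e, g, i}  B3 = {a, g, i}  B4 = {a, f, g}  B5 = {c, e, i}  B6 = {h, i, j}  B7 = {c, d, i}  B8 = {b, f, g}
Tree: B1–B2, B2–B3, B3–B4, B2–B5, B1–B6, B5–B7, B4–B8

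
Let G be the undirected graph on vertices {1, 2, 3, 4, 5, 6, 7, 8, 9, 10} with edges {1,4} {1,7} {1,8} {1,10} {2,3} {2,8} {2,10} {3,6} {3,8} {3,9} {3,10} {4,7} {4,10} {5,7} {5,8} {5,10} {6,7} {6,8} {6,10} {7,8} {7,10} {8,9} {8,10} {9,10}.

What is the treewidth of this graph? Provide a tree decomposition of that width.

Each bag holds 4 vertices, so the decomposition has width 3, which upper-bounds the treewidth. On the other hand G contains the 4-clique {1, 7, 8, 10}. A clique must lie in a single bag of any decomposition, so no decomposition can have width below 3. Therefore the treewidth is 3.

Treewidth 3.
Bags: B1 = {6, 7, 8, 10}  B2 = {1, 7, 8, 10}  B3 = {3, 6, 8, 10}  B4 = {1, 4, 7, 10}  B5 = {3, 8, 9, 10}  B6 = {5, 7, 8, 10}  B7 = {2, 3, 8, 10}
Tree: B1–B2, B1–B3, B2–B4, B3–B5, B1–B6, B3–B7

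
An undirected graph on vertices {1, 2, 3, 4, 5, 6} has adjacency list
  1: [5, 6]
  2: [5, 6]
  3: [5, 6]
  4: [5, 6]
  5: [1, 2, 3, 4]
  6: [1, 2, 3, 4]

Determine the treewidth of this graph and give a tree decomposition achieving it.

Treewidth 2.
Bags: B1 = {4, 5, 6}  B2 = {2, 5, 6}  B3 = {1, 5, 6}  B4 = {3, 5, 6}
Tree: B1–B2, B2–B3, B3–B4

Each bag holds 3 vertices, so the decomposition has width 2, which upper-bounds the treewidth. Since 5–4–6–2–5 is a cycle in G, G is not acyclic. Forests are exactly the graphs of treewidth ≤ 1, so tw(G) ≥ 2. Hence tw(G) = 2 exactly.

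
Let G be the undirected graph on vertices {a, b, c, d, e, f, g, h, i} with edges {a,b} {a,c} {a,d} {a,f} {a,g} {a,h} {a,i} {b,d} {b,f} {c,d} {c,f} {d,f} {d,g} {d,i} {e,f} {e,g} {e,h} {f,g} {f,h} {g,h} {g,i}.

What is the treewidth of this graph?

3

A width-3 tree decomposition is:
Bags: B1 = {a, d, g, i}  B2 = {a, d, f, g}  B3 = {a, f, g, h}  B4 = {a, b, d, f}  B5 = {e, f, g, h}  B6 = {a, c, d, f}
Tree: B1–B2, B2–B3, B2–B4, B3–B5, B2–B6
The largest bag has 4 vertices, giving width 3; this decomposition certifies tw(G) ≤ 3. Conversely, {e, f, g, h} is a clique of size 4, and the vertices of any clique must share a bag in every tree decomposition; so some bag has ≥ 4 vertices and tw(G) ≥ 3. Therefore the treewidth is 3.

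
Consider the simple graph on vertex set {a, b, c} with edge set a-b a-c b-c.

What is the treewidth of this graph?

2

A width-2 tree decomposition is:
Bags: B1 = {a, b, c}
Tree: (single bag)
With just one bag of size 3, the width is 3 − 1 = 2, so tw(G) ≤ 2. For the lower bound, the 3 vertices {a, b, c} are pairwise adjacent, and any tree decomposition puts a clique entirely inside one bag — forcing width ≥ 2. Combining the bounds, tw(G) = 2.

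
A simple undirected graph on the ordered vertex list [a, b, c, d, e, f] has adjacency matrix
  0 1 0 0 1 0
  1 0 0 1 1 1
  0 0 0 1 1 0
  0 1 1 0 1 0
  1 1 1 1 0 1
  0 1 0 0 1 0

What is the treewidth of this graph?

2

A width-2 tree decomposition is:
Bags: B1 = {b, d, e}  B2 = {b, e, f}  B3 = {a, b, e}  B4 = {c, d, e}
Tree: B1–B2, B1–B3, B1–B4
The largest bag has 3 vertices, giving width 2; this decomposition certifies tw(G) ≤ 2. On the other hand G contains the 3-clique {c, d, e}. A clique must lie in a single bag of any decomposition, so no decomposition can have width below 2. Combining the bounds, tw(G) = 2.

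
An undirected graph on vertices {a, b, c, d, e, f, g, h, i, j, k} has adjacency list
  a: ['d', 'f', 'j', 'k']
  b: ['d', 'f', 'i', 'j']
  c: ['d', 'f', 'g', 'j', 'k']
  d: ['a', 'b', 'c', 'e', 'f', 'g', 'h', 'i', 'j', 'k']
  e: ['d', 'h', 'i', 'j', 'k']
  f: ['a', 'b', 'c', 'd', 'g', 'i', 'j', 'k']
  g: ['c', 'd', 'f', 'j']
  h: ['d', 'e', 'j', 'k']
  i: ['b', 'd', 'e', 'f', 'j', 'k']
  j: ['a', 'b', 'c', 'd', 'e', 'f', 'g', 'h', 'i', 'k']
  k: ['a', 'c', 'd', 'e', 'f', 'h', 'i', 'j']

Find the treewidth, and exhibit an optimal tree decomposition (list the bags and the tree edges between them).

Each bag holds 5 vertices, so the decomposition has width 4, which upper-bounds the treewidth. For the lower bound, the 5 vertices {d, e, h, j, k} are pairwise adjacent, and any tree decomposition puts a clique entirely inside one bag — forcing width ≥ 4. The upper and lower bounds meet at 4, so that is the treewidth.

Treewidth 4.
One such decomposition:
Bags: B1 = {d, f, i, j, k}  B2 = {d, e, i, j, k}  B3 = {c, d, f, j, k}  B4 = {a, d, f, j, k}  B5 = {c, d, f, g, j}  B6 = {d, e, h, j, k}  B7 = {b, d, f, i, j}
Tree: B1–B2, B1–B3, B1–B4, B3–B5, B2–B6, B1–B7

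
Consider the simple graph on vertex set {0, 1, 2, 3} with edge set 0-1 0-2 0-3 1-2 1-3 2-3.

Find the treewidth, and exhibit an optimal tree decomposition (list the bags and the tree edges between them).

Treewidth 3.
One such decomposition:
Bags: B1 = {0, 1, 2, 3}
Tree: (single bag)

With just one bag of size 4, the width is 4 − 1 = 3, so tw(G) ≤ 3. Conversely, {0, 1, 2, 3} is a clique of size 4, and the vertices of any clique must share a bag in every tree decomposition; so some bag has ≥ 4 vertices and tw(G) ≥ 3. Hence tw(G) = 3 exactly.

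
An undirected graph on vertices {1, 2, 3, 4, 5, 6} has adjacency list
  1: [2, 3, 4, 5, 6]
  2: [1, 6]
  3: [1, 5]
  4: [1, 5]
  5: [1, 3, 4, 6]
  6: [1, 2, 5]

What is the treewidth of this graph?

2

A width-2 tree decomposition is:
Bags: B1 = {1, 5, 6}  B2 = {1, 2, 6}  B3 = {1, 3, 5}  B4 = {1, 4, 5}
Tree: B1–B2, B1–B3, B3–B4
The largest bag has 3 vertices, giving width 2; this decomposition certifies tw(G) ≤ 2. On the other hand G contains the 3-clique {1, 2, 6}. A clique must lie in a single bag of any decomposition, so no decomposition can have width below 2. Combining the bounds, tw(G) = 2.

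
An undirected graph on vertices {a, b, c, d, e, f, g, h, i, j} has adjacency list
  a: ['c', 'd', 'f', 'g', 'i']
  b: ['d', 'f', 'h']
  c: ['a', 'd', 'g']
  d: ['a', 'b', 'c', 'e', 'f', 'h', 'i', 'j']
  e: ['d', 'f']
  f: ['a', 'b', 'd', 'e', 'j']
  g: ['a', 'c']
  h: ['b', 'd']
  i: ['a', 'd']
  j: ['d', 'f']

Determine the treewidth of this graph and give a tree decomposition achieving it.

Every bag has size at most 3, so the width is 3 − 1 = 2 and tw(G) ≤ 2. On the other hand G contains the 3-clique {b, d, h}. A clique must lie in a single bag of any decomposition, so no decomposition can have width below 2. Hence tw(G) = 2 exactly.

Treewidth 2.
One optimal decomposition is:
Bags: B1 = {b, d, h}  B2 = {b, d, f}  B3 = {a, d, f}  B4 = {a, c, d}  B5 = {d, f, j}  B6 = {a, c, g}  B7 = {d, e, f}  B8 = {a, d, i}
Tree: B1–B2, B2–B3, B3–B4, B2–B5, B4–B6, B2–B7, B4–B8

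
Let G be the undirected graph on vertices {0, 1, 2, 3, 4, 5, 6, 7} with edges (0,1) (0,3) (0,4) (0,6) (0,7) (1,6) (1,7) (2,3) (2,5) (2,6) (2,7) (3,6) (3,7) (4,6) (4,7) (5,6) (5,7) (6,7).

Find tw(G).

3

A width-3 tree decomposition is:
Bags: B1 = {2, 5, 6, 7}  B2 = {2, 3, 6, 7}  B3 = {0, 3, 6, 7}  B4 = {0, 4, 6, 7}  B5 = {0, 1, 6, 7}
Tree: B1–B2, B2–B3, B3–B4, B4–B5
Each bag holds 4 vertices, so the decomposition has width 3, which upper-bounds the treewidth. For the lower bound, the 4 vertices {0, 1, 6, 7} are pairwise adjacent, and any tree decomposition puts a clique entirely inside one bag — forcing width ≥ 3. The upper and lower bounds meet at 3, so that is the treewidth.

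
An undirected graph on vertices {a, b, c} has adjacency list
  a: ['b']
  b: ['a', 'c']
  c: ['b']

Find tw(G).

1

A width-1 tree decomposition is:
Bags: B1 = {a, b}  B2 = {b, c}
Tree: B1–B2
Each bag holds 2 vertices, so the decomposition has width 1, which upper-bounds the treewidth. G has an edge, so its treewidth is at least 1. Hence tw(G) = 1 exactly.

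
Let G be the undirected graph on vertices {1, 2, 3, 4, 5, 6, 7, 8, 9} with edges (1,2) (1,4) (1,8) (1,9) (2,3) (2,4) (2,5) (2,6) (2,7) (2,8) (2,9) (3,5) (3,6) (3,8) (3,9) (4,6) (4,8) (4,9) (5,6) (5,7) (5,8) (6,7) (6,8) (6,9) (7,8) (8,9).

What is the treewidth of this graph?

A width-4 tree decomposition is:
Bags: B1 = {2, 3, 6, 8, 9}  B2 = {2, 4, 6, 8, 9}  B3 = {2, 3, 5, 6, 8}  B4 = {2, 5, 6, 7, 8}  B5 = {1, 2, 4, 8, 9}
Tree: B1–B2, B1–B3, B3–B4, B2–B5
The largest bag has 5 vertices, giving width 4; this decomposition certifies tw(G) ≤ 4. For the lower bound, the 5 vertices {1, 2, 4, 8, 9} are pairwise adjacent, and any tree decomposition puts a clique entirely inside one bag — forcing width ≥ 4. The upper and lower bounds meet at 4, so that is the treewidth.

4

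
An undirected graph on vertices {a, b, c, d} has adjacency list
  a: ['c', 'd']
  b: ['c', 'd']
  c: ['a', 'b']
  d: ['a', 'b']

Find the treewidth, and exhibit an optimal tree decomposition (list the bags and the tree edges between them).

Treewidth 2.
One such decomposition:
Bags: B1 = {a, b, d}  B2 = {a, b, c}
Tree: B1–B2

Every bag has size at most 3, so the width is 3 − 1 = 2 and tw(G) ≤ 2. Since a–d–b–c–a is a cycle in G, G is not acyclic. Forests are exactly the graphs of treewidth ≤ 1, so tw(G) ≥ 2. Combining the bounds, tw(G) = 2.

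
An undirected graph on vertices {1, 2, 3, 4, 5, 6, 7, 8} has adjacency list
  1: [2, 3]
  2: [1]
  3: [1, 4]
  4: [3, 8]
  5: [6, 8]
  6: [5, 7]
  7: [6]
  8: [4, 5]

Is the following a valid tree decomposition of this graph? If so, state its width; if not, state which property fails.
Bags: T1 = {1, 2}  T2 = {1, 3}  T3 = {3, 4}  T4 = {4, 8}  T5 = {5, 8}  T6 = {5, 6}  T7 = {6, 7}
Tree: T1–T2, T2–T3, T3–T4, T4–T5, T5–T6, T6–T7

Vertex coverage: the bags together contain {1, 2, 3, 4, 5, 6, 7, 8}, the full vertex set. Edge coverage: each edge of G has both endpoints in at least one bag. Running intersection: for every vertex, the bags containing it form a connected subtree. All three properties hold, so this is a valid tree decomposition of width max|bag| − 1 = 1, and hence tw(G) ≤ 1.

Yes; width 1.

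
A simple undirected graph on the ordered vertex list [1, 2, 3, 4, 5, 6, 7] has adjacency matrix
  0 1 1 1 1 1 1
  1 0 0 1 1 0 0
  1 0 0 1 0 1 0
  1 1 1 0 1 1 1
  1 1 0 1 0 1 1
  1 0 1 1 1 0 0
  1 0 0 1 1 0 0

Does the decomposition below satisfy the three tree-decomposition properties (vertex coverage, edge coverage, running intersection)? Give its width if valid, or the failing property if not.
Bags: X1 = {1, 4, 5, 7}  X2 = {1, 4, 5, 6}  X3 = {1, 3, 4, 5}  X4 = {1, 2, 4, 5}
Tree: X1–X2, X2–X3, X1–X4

No — edge (6,3) lies in no bag.

A tree decomposition must satisfy three properties: every vertex lies in some bag; for every edge, both endpoints lie together in some bag; and for every vertex, the bags containing it form a connected subtree. Here edge (6,3) lies in no bag, so the decomposition is invalid.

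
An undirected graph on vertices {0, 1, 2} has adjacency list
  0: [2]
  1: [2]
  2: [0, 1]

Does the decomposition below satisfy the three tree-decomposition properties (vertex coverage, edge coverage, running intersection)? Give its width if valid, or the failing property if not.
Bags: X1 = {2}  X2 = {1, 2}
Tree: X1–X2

No — vertex 0 appears in no bag.

A tree decomposition must satisfy three properties: every vertex lies in some bag; for every edge, both endpoints lie together in some bag; and for every vertex, the bags containing it form a connected subtree. Here vertex 0 appears in no bag, so the decomposition is invalid.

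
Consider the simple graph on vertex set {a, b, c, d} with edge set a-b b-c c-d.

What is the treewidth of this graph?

1

A width-1 tree decomposition is:
Bags: B1 = {a, b}  B2 = {b, c}  B3 = {c, d}
Tree: B1–B2, B2–B3
Every bag has size at most 2, so the width is 2 − 1 = 1 and tw(G) ≤ 1. G has an edge, so its treewidth is at least 1. Hence tw(G) = 1 exactly.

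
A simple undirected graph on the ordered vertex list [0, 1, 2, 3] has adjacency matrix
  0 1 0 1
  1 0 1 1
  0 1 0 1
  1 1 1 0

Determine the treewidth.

2

A width-2 tree decomposition is:
Bags: B1 = {0, 1, 3}  B2 = {1, 2, 3}
Tree: B1–B2
Every bag has size at most 3, so the width is 3 − 1 = 2 and tw(G) ≤ 2. Conversely, {0, 1, 3} is a clique of size 3, and the vertices of any clique must share a bag in every tree decomposition; so some bag has ≥ 3 vertices and tw(G) ≥ 2. Therefore the treewidth is 2.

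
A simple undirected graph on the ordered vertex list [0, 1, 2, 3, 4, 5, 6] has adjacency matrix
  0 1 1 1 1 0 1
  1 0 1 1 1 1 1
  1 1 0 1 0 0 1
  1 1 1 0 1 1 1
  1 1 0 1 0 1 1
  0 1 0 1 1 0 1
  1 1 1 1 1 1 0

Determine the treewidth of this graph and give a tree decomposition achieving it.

Treewidth 4.
One such decomposition:
Bags: B1 = {0, 1, 2, 3, 6}  B2 = {0, 1, 3, 4, 6}  B3 = {1, 3, 4, 5, 6}
Tree: B1–B2, B2–B3

Each bag holds 5 vertices, so the decomposition has width 4, which upper-bounds the treewidth. For the lower bound, the 5 vertices {0, 1, 2, 3, 6} are pairwise adjacent, and any tree decomposition puts a clique entirely inside one bag — forcing width ≥ 4. Combining the bounds, tw(G) = 4.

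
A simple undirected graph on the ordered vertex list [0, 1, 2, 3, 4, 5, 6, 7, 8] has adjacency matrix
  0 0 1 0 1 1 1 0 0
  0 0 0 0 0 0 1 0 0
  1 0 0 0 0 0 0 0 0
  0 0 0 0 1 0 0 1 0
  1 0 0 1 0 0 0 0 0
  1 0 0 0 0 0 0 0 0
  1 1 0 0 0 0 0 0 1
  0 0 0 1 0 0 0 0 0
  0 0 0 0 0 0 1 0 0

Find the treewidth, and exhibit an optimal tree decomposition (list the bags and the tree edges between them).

Treewidth 1.
One such decomposition:
Bags: B1 = {0, 2}  B2 = {0, 4}  B3 = {0, 6}  B4 = {3, 4}  B5 = {0, 5}  B6 = {6, 8}  B7 = {1, 6}  B8 = {3, 7}
Tree: B1–B2, B2–B3, B2–B4, B2–B5, B3–B6, B3–B7, B4–B8

Every bag has size at most 2, so the width is 2 − 1 = 1 and tw(G) ≤ 1. Any graph with an edge has treewidth ≥ 1, and G has the edge 0–2. Hence tw(G) = 1 exactly.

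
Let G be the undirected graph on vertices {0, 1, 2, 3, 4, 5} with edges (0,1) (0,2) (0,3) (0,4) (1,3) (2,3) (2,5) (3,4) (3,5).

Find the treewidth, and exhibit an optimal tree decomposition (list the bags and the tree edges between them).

Each bag holds 3 vertices, so the decomposition has width 2, which upper-bounds the treewidth. For the lower bound, the 3 vertices {0, 1, 3} are pairwise adjacent, and any tree decomposition puts a clique entirely inside one bag — forcing width ≥ 2. Hence tw(G) = 2 exactly.

Treewidth 2.
One such decomposition:
Bags: B1 = {0, 1, 3}  B2 = {0, 3, 4}  B3 = {0, 2, 3}  B4 = {2, 3, 5}
Tree: B1–B2, B1–B3, B3–B4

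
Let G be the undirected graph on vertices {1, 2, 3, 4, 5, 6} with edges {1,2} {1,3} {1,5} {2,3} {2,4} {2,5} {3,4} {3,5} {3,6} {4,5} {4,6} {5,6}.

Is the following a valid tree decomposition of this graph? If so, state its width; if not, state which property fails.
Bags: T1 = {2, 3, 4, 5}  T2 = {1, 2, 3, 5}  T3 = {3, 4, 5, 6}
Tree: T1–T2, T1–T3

Checking the three conditions: (i) the bags cover all of {1, 2, 3, 4, 5, 6}; (ii) for each edge, some bag contains both endpoints; (iii) the bags containing any fixed vertex form a subtree. All hold, so the decomposition is valid with width 4 − 1 = 3.

Yes; width 3.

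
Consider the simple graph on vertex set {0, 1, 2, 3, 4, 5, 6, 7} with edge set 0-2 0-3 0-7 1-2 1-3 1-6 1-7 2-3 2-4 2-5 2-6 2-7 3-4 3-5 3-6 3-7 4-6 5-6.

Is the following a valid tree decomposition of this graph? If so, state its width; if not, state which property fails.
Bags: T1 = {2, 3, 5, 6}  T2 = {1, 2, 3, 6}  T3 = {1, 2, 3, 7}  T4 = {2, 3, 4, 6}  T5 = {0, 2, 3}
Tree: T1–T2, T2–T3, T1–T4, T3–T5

A tree decomposition must satisfy three properties: every vertex lies in some bag; for every edge, both endpoints lie together in some bag; and for every vertex, the bags containing it form a connected subtree. Here edge (7,0) lies in no bag, so the decomposition is invalid.

No — edge (7,0) lies in no bag.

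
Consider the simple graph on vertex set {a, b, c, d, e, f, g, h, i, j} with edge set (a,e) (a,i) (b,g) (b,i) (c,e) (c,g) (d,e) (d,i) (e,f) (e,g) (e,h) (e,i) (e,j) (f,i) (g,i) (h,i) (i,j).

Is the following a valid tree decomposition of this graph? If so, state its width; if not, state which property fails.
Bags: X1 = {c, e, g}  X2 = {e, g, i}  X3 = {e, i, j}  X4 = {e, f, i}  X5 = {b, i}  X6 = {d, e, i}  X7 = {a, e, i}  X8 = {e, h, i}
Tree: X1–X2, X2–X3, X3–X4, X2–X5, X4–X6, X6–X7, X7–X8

A tree decomposition must satisfy three properties: every vertex lies in some bag; for every edge, both endpoints lie together in some bag; and for every vertex, the bags containing it form a connected subtree. Here edge (g,b) lies in no bag, so the decomposition is invalid.

No — edge (g,b) lies in no bag.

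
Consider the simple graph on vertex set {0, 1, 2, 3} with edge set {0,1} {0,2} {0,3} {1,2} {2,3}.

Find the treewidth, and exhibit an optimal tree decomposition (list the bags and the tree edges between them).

Treewidth 2.
Bags: B1 = {0, 2, 3}  B2 = {0, 1, 2}
Tree: B1–B2

Each bag holds 3 vertices, so the decomposition has width 2, which upper-bounds the treewidth. Conversely, {0, 1, 2} is a clique of size 3, and the vertices of any clique must share a bag in every tree decomposition; so some bag has ≥ 3 vertices and tw(G) ≥ 2. Hence tw(G) = 2 exactly.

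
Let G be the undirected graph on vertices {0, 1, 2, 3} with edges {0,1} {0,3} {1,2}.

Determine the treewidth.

1

A width-1 tree decomposition is:
Bags: B1 = {1, 2}  B2 = {0, 1}  B3 = {0, 3}
Tree: B1–B2, B2–B3
Every bag has size at most 2, so the width is 2 − 1 = 1 and tw(G) ≤ 1. Since G has at least one edge (e.g. 2–1), it is not an edgeless graph, so tw(G) ≥ 1. Combining the bounds, tw(G) = 1.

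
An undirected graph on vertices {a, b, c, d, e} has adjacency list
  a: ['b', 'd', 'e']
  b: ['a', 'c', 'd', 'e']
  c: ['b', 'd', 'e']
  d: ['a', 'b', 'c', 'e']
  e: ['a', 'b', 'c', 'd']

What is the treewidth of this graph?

3

A width-3 tree decomposition is:
Bags: B1 = {b, c, d, e}  B2 = {a, b, d, e}
Tree: B1–B2
The largest bag has 4 vertices, giving width 3; this decomposition certifies tw(G) ≤ 3. For the lower bound, the 4 vertices {b, c, d, e} are pairwise adjacent, and any tree decomposition puts a clique entirely inside one bag — forcing width ≥ 3. The upper and lower bounds meet at 3, so that is the treewidth.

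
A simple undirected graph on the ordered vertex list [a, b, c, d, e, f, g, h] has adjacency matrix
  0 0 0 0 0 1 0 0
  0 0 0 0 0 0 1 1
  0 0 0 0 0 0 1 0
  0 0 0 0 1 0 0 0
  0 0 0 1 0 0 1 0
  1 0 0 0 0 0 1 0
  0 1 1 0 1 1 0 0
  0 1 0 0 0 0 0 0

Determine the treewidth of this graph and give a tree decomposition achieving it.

Treewidth 1.
Bags: B1 = {b, g}  B2 = {c, g}  B3 = {f, g}  B4 = {a, f}  B5 = {e, g}  B6 = {d, e}  B7 = {b, h}
Tree: B1–B2, B1–B3, B3–B4, B3–B5, B5–B6, B1–B7

Every bag has size at most 2, so the width is 2 − 1 = 1 and tw(G) ≤ 1. Any graph with an edge has treewidth ≥ 1, and G has the edge g–b. Hence tw(G) = 1 exactly.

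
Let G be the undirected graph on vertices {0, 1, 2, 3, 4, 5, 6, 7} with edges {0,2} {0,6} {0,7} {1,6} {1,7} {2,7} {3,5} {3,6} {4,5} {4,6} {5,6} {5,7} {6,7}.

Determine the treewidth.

A width-2 tree decomposition is:
Bags: B1 = {0, 6, 7}  B2 = {5, 6, 7}  B3 = {1, 6, 7}  B4 = {3, 5, 6}  B5 = {4, 5, 6}  B6 = {0, 2, 7}
Tree: B1–B2, B2–B3, B2–B4, B4–B5, B1–B6
Every bag has size at most 3, so the width is 3 − 1 = 2 and tw(G) ≤ 2. For the lower bound, the 3 vertices {0, 2, 7} are pairwise adjacent, and any tree decomposition puts a clique entirely inside one bag — forcing width ≥ 2. The upper and lower bounds meet at 2, so that is the treewidth.

2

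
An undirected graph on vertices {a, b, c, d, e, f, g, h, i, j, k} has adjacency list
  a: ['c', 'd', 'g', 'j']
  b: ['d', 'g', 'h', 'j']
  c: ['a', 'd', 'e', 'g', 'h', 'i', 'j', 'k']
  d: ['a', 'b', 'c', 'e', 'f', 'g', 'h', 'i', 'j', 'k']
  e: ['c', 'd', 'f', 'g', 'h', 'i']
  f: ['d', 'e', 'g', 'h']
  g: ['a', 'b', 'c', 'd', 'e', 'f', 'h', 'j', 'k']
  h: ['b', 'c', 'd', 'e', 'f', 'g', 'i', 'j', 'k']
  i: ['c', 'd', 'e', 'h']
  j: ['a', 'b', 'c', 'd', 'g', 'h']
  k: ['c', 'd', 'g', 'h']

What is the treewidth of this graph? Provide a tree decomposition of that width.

Each bag holds 5 vertices, so the decomposition has width 4, which upper-bounds the treewidth. For the lower bound, the 5 vertices {c, d, g, h, j} are pairwise adjacent, and any tree decomposition puts a clique entirely inside one bag — forcing width ≥ 4. The upper and lower bounds meet at 4, so that is the treewidth.

Treewidth 4.
One such decomposition:
Bags: B1 = {c, d, e, g, h}  B2 = {c, d, g, h, j}  B3 = {a, c, d, g, j}  B4 = {c, d, e, h, i}  B5 = {d, e, f, g, h}  B6 = {c, d, g, h, k}  B7 = {b, d, g, h, j}
Tree: B1–B2, B2–B3, B1–B4, B1–B5, B1–B6, B2–B7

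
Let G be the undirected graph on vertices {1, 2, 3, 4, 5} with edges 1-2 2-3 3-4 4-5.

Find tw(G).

A width-1 tree decomposition is:
Bags: B1 = {4, 5}  B2 = {3, 4}  B3 = {2, 3}  B4 = {1, 2}
Tree: B1–B2, B2–B3, B3–B4
The largest bag has 2 vertices, giving width 1; this decomposition certifies tw(G) ≤ 1. Any graph with an edge has treewidth ≥ 1, and G has the edge 5–4. Combining the bounds, tw(G) = 1.

1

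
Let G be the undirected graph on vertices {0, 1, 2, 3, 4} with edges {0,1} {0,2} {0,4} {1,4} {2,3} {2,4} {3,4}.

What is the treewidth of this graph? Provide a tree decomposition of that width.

Each bag holds 3 vertices, so the decomposition has width 2, which upper-bounds the treewidth. For the lower bound, the 3 vertices {0, 1, 4} are pairwise adjacent, and any tree decomposition puts a clique entirely inside one bag — forcing width ≥ 2. Hence tw(G) = 2 exactly.

Treewidth 2.
Bags: B1 = {0, 2, 4}  B2 = {0, 1, 4}  B3 = {2, 3, 4}
Tree: B1–B2, B1–B3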